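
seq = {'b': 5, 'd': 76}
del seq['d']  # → {'b': 5}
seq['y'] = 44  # {'b': 5, 'y': 44}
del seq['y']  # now {'b': 5}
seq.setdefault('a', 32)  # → 32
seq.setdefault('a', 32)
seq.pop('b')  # 5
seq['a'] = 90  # {'a': 90}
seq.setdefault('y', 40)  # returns 40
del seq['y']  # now {'a': 90}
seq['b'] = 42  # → {'a': 90, 'b': 42}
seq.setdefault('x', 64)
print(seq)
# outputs {'a': 90, 'b': 42, 'x': 64}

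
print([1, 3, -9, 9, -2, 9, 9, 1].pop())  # 1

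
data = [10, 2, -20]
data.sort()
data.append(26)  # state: [-20, 2, 10, 26]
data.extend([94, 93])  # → [-20, 2, 10, 26, 94, 93]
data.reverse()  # [93, 94, 26, 10, 2, -20]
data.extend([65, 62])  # [93, 94, 26, 10, 2, -20, 65, 62]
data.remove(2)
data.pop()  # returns 62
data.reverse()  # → [65, -20, 10, 26, 94, 93]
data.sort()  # [-20, 10, 26, 65, 93, 94]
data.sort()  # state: [-20, 10, 26, 65, 93, 94]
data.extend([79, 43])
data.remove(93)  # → [-20, 10, 26, 65, 94, 79, 43]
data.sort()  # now [-20, 10, 26, 43, 65, 79, 94]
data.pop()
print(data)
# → [-20, 10, 26, 43, 65, 79]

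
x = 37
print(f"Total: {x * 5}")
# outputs Total: 185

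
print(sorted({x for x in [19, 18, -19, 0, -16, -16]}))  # [-19, -16, 0, 18, 19]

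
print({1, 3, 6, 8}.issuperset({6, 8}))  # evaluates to True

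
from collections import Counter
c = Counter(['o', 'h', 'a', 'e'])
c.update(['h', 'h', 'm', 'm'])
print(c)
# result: Counter({'h': 3, 'm': 2, 'o': 1, 'a': 1, 'e': 1})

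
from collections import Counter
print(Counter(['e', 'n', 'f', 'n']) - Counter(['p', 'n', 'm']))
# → Counter({'e': 1, 'n': 1, 'f': 1})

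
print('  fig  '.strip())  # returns fig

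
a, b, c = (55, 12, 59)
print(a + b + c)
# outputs 126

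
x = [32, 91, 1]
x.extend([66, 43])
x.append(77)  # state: [32, 91, 1, 66, 43, 77]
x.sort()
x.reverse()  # [91, 77, 66, 43, 32, 1]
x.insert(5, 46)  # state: [91, 77, 66, 43, 32, 46, 1]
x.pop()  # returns 1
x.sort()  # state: [32, 43, 46, 66, 77, 91]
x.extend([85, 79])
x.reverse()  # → [79, 85, 91, 77, 66, 46, 43, 32]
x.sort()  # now [32, 43, 46, 66, 77, 79, 85, 91]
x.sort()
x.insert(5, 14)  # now [32, 43, 46, 66, 77, 14, 79, 85, 91]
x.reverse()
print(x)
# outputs [91, 85, 79, 14, 77, 66, 46, 43, 32]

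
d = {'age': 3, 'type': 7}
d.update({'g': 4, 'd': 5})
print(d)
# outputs {'age': 3, 'type': 7, 'g': 4, 'd': 5}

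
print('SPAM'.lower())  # spam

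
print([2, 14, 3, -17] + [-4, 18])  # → [2, 14, 3, -17, -4, 18]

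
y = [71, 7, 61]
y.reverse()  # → [61, 7, 71]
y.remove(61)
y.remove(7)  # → [71]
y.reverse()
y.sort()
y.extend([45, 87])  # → [71, 45, 87]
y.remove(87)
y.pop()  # 45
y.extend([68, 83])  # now [71, 68, 83]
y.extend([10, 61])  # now [71, 68, 83, 10, 61]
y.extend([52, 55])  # [71, 68, 83, 10, 61, 52, 55]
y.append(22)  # [71, 68, 83, 10, 61, 52, 55, 22]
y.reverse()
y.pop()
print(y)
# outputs [22, 55, 52, 61, 10, 83, 68]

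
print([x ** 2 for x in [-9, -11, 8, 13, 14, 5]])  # [81, 121, 64, 169, 196, 25]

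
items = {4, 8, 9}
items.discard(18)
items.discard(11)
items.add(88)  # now {4, 8, 9, 88}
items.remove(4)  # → {8, 9, 88}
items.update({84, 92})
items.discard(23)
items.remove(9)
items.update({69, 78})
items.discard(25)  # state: {8, 69, 78, 84, 88, 92}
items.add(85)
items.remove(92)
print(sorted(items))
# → [8, 69, 78, 84, 85, 88]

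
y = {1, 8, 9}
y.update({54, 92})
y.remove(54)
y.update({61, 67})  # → {1, 8, 9, 61, 67, 92}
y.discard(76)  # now {1, 8, 9, 61, 67, 92}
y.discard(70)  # {1, 8, 9, 61, 67, 92}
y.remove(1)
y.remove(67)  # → {8, 9, 61, 92}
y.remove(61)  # {8, 9, 92}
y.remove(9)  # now {8, 92}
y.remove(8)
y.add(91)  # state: {91, 92}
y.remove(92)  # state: {91}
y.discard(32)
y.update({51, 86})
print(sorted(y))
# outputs [51, 86, 91]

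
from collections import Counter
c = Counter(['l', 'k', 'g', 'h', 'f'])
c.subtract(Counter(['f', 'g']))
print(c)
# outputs Counter({'l': 1, 'k': 1, 'h': 1, 'g': 0, 'f': 0})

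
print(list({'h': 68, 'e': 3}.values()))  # [68, 3]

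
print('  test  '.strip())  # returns test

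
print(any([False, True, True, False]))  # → True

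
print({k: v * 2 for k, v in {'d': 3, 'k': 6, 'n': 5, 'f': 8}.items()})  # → {'d': 6, 'k': 12, 'n': 10, 'f': 16}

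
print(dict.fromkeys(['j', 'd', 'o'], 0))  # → {'j': 0, 'd': 0, 'o': 0}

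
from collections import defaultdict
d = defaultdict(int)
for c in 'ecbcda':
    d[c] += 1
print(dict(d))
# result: {'e': 1, 'c': 2, 'b': 1, 'd': 1, 'a': 1}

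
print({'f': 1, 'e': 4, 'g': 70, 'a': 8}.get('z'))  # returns None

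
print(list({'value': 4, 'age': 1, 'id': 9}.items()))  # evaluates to [('value', 4), ('age', 1), ('id', 9)]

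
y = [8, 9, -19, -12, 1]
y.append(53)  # [8, 9, -19, -12, 1, 53]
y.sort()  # [-19, -12, 1, 8, 9, 53]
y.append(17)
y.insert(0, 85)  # [85, -19, -12, 1, 8, 9, 53, 17]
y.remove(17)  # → [85, -19, -12, 1, 8, 9, 53]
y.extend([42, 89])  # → [85, -19, -12, 1, 8, 9, 53, 42, 89]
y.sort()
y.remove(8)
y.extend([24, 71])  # [-19, -12, 1, 9, 42, 53, 85, 89, 24, 71]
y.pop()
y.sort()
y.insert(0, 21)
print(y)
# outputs [21, -19, -12, 1, 9, 24, 42, 53, 85, 89]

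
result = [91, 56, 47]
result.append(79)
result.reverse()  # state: [79, 47, 56, 91]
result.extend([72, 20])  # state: [79, 47, 56, 91, 72, 20]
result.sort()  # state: [20, 47, 56, 72, 79, 91]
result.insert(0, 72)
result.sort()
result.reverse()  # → [91, 79, 72, 72, 56, 47, 20]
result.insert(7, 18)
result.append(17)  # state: [91, 79, 72, 72, 56, 47, 20, 18, 17]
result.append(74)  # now [91, 79, 72, 72, 56, 47, 20, 18, 17, 74]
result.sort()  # [17, 18, 20, 47, 56, 72, 72, 74, 79, 91]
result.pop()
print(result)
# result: [17, 18, 20, 47, 56, 72, 72, 74, 79]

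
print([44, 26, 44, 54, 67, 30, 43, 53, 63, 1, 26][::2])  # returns [44, 44, 67, 43, 63, 26]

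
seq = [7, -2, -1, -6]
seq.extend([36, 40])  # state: [7, -2, -1, -6, 36, 40]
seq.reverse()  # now [40, 36, -6, -1, -2, 7]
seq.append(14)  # [40, 36, -6, -1, -2, 7, 14]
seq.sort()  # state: [-6, -2, -1, 7, 14, 36, 40]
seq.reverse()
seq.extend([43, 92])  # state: [40, 36, 14, 7, -1, -2, -6, 43, 92]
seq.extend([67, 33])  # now [40, 36, 14, 7, -1, -2, -6, 43, 92, 67, 33]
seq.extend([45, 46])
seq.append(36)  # [40, 36, 14, 7, -1, -2, -6, 43, 92, 67, 33, 45, 46, 36]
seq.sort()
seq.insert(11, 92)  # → [-6, -2, -1, 7, 14, 33, 36, 36, 40, 43, 45, 92, 46, 67, 92]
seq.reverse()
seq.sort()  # [-6, -2, -1, 7, 14, 33, 36, 36, 40, 43, 45, 46, 67, 92, 92]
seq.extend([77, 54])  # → [-6, -2, -1, 7, 14, 33, 36, 36, 40, 43, 45, 46, 67, 92, 92, 77, 54]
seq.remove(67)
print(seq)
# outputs [-6, -2, -1, 7, 14, 33, 36, 36, 40, 43, 45, 46, 92, 92, 77, 54]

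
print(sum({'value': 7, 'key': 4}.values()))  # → 11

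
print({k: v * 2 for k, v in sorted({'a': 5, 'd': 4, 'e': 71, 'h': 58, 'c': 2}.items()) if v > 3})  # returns {'a': 10, 'd': 8, 'e': 142, 'h': 116}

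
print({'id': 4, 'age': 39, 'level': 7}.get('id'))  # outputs 4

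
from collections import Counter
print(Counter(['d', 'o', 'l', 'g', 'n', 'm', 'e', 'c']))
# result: Counter({'d': 1, 'o': 1, 'l': 1, 'g': 1, 'n': 1, 'm': 1, 'e': 1, 'c': 1})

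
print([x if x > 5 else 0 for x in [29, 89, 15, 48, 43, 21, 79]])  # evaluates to [29, 89, 15, 48, 43, 21, 79]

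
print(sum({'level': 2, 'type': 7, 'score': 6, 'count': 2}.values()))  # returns 17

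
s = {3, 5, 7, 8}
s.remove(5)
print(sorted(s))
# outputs [3, 7, 8]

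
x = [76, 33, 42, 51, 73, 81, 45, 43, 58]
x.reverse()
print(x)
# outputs [58, 43, 45, 81, 73, 51, 42, 33, 76]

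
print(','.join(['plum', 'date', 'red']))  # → plum,date,red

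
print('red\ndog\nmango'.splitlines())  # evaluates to ['red', 'dog', 'mango']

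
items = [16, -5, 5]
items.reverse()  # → [5, -5, 16]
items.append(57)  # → [5, -5, 16, 57]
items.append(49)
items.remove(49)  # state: [5, -5, 16, 57]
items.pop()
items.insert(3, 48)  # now [5, -5, 16, 48]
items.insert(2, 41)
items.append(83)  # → [5, -5, 41, 16, 48, 83]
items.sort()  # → [-5, 5, 16, 41, 48, 83]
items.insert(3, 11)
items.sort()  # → [-5, 5, 11, 16, 41, 48, 83]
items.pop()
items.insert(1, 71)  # [-5, 71, 5, 11, 16, 41, 48]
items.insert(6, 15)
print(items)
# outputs [-5, 71, 5, 11, 16, 41, 15, 48]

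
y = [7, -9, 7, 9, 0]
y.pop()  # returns 0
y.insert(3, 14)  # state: [7, -9, 7, 14, 9]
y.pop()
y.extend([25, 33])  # [7, -9, 7, 14, 25, 33]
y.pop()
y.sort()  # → [-9, 7, 7, 14, 25]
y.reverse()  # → [25, 14, 7, 7, -9]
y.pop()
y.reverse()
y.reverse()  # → [25, 14, 7, 7]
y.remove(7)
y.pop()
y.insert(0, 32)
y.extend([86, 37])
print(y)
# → [32, 25, 14, 86, 37]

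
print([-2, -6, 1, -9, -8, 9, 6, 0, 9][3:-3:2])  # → [-9, 9]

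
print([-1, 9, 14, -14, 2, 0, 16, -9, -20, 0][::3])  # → [-1, -14, 16, 0]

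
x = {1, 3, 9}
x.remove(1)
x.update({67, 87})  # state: {3, 9, 67, 87}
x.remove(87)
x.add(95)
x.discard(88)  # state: {3, 9, 67, 95}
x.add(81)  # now {3, 9, 67, 81, 95}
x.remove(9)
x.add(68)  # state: {3, 67, 68, 81, 95}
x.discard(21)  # {3, 67, 68, 81, 95}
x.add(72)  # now {3, 67, 68, 72, 81, 95}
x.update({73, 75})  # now {3, 67, 68, 72, 73, 75, 81, 95}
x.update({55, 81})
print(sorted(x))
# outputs [3, 55, 67, 68, 72, 73, 75, 81, 95]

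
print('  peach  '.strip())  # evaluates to peach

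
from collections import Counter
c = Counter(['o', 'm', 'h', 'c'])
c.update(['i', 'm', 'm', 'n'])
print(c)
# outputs Counter({'m': 3, 'o': 1, 'h': 1, 'c': 1, 'i': 1, 'n': 1})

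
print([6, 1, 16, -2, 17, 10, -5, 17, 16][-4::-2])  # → [10, -2, 1]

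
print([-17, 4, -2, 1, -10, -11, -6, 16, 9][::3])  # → [-17, 1, -6]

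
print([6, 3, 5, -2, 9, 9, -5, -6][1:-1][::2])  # [3, -2, 9]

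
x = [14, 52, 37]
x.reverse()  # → [37, 52, 14]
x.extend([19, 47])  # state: [37, 52, 14, 19, 47]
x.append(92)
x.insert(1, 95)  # [37, 95, 52, 14, 19, 47, 92]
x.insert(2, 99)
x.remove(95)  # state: [37, 99, 52, 14, 19, 47, 92]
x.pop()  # 92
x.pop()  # 47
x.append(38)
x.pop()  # 38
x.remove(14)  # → [37, 99, 52, 19]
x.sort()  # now [19, 37, 52, 99]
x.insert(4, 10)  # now [19, 37, 52, 99, 10]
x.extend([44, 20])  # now [19, 37, 52, 99, 10, 44, 20]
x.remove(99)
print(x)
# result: [19, 37, 52, 10, 44, 20]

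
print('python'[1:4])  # yth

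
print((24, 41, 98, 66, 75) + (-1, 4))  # (24, 41, 98, 66, 75, -1, 4)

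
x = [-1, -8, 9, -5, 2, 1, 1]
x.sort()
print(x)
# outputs [-8, -5, -1, 1, 1, 2, 9]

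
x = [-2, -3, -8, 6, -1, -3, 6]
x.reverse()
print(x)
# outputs [6, -3, -1, 6, -8, -3, -2]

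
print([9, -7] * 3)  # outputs [9, -7, 9, -7, 9, -7]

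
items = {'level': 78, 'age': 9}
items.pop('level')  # 78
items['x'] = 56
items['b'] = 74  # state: {'age': 9, 'x': 56, 'b': 74}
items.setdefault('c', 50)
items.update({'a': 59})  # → {'age': 9, 'x': 56, 'b': 74, 'c': 50, 'a': 59}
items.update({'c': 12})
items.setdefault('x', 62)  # 56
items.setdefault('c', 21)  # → 12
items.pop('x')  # 56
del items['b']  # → {'age': 9, 'c': 12, 'a': 59}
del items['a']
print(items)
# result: {'age': 9, 'c': 12}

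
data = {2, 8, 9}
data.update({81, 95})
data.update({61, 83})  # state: {2, 8, 9, 61, 81, 83, 95}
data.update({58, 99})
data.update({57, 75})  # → {2, 8, 9, 57, 58, 61, 75, 81, 83, 95, 99}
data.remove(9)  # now {2, 8, 57, 58, 61, 75, 81, 83, 95, 99}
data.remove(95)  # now {2, 8, 57, 58, 61, 75, 81, 83, 99}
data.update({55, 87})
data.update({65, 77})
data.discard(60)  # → {2, 8, 55, 57, 58, 61, 65, 75, 77, 81, 83, 87, 99}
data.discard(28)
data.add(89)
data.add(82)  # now {2, 8, 55, 57, 58, 61, 65, 75, 77, 81, 82, 83, 87, 89, 99}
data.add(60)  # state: {2, 8, 55, 57, 58, 60, 61, 65, 75, 77, 81, 82, 83, 87, 89, 99}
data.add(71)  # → {2, 8, 55, 57, 58, 60, 61, 65, 71, 75, 77, 81, 82, 83, 87, 89, 99}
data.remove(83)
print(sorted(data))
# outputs [2, 8, 55, 57, 58, 60, 61, 65, 71, 75, 77, 81, 82, 87, 89, 99]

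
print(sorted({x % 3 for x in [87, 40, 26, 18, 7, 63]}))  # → [0, 1, 2]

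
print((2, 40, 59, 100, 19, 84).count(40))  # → 1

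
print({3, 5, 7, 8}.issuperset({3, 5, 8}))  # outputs True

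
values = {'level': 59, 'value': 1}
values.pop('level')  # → 59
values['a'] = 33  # {'value': 1, 'a': 33}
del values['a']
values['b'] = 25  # {'value': 1, 'b': 25}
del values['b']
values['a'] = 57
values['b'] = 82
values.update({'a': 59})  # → {'value': 1, 'a': 59, 'b': 82}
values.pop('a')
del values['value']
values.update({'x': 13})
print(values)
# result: {'b': 82, 'x': 13}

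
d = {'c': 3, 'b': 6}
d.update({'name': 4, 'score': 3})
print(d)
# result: {'c': 3, 'b': 6, 'name': 4, 'score': 3}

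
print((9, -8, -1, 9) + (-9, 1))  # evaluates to (9, -8, -1, 9, -9, 1)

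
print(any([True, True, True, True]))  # True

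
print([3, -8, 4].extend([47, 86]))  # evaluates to None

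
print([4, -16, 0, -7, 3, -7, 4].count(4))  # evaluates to 2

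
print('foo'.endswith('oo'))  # True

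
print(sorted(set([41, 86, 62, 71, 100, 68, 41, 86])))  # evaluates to [41, 62, 68, 71, 86, 100]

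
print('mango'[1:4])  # ang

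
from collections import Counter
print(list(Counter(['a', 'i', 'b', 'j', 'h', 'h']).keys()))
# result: ['a', 'i', 'b', 'j', 'h']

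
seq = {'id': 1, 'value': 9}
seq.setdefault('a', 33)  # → 33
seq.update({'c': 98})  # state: {'id': 1, 'value': 9, 'a': 33, 'c': 98}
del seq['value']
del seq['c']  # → {'id': 1, 'a': 33}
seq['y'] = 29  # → {'id': 1, 'a': 33, 'y': 29}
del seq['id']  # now {'a': 33, 'y': 29}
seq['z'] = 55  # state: {'a': 33, 'y': 29, 'z': 55}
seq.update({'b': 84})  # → {'a': 33, 'y': 29, 'z': 55, 'b': 84}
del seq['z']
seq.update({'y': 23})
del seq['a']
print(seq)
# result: {'y': 23, 'b': 84}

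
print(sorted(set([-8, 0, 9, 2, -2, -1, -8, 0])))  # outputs [-8, -2, -1, 0, 2, 9]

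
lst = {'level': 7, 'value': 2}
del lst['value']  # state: {'level': 7}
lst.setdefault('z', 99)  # 99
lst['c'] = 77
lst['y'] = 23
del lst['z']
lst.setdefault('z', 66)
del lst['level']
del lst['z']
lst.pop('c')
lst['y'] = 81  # {'y': 81}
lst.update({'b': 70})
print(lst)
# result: {'y': 81, 'b': 70}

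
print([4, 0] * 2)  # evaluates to [4, 0, 4, 0]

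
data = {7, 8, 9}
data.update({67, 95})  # {7, 8, 9, 67, 95}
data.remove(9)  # {7, 8, 67, 95}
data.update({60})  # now {7, 8, 60, 67, 95}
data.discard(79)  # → {7, 8, 60, 67, 95}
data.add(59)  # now {7, 8, 59, 60, 67, 95}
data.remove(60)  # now {7, 8, 59, 67, 95}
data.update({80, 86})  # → {7, 8, 59, 67, 80, 86, 95}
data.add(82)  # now {7, 8, 59, 67, 80, 82, 86, 95}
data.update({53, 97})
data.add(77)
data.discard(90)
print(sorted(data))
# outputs [7, 8, 53, 59, 67, 77, 80, 82, 86, 95, 97]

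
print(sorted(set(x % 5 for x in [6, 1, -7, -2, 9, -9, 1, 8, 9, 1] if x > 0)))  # [1, 3, 4]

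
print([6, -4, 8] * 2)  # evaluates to [6, -4, 8, 6, -4, 8]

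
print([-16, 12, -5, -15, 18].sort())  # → None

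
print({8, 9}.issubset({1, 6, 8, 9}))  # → True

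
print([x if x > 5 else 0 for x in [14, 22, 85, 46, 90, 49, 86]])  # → [14, 22, 85, 46, 90, 49, 86]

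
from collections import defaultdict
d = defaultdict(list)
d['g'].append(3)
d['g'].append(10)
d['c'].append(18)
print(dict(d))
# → {'g': [3, 10], 'c': [18]}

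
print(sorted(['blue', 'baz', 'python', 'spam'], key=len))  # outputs ['baz', 'blue', 'spam', 'python']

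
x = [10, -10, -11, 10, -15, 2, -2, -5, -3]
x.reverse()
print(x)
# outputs [-3, -5, -2, 2, -15, 10, -11, -10, 10]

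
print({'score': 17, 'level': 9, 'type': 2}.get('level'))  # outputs 9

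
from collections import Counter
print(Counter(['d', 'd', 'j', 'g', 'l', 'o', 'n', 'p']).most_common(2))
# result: [('d', 2), ('j', 1)]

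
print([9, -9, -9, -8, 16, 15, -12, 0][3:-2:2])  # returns [-8, 15]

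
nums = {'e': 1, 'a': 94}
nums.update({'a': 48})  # {'e': 1, 'a': 48}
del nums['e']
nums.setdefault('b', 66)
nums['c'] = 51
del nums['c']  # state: {'a': 48, 'b': 66}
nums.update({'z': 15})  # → {'a': 48, 'b': 66, 'z': 15}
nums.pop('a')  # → 48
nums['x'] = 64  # {'b': 66, 'z': 15, 'x': 64}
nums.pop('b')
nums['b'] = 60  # {'z': 15, 'x': 64, 'b': 60}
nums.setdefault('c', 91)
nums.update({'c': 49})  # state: {'z': 15, 'x': 64, 'b': 60, 'c': 49}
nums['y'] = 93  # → {'z': 15, 'x': 64, 'b': 60, 'c': 49, 'y': 93}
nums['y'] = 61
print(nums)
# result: {'z': 15, 'x': 64, 'b': 60, 'c': 49, 'y': 61}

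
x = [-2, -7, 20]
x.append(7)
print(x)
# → [-2, -7, 20, 7]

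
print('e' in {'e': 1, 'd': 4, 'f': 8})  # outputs True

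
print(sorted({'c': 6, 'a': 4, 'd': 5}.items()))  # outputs [('a', 4), ('c', 6), ('d', 5)]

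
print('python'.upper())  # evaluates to PYTHON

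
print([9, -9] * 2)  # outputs [9, -9, 9, -9]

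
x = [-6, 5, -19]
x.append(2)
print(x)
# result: [-6, 5, -19, 2]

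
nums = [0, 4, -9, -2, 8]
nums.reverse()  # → [8, -2, -9, 4, 0]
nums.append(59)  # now [8, -2, -9, 4, 0, 59]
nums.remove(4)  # [8, -2, -9, 0, 59]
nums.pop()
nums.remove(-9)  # [8, -2, 0]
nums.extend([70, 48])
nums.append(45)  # [8, -2, 0, 70, 48, 45]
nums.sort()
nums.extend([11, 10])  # [-2, 0, 8, 45, 48, 70, 11, 10]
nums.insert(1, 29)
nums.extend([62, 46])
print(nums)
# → [-2, 29, 0, 8, 45, 48, 70, 11, 10, 62, 46]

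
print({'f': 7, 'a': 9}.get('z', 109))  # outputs 109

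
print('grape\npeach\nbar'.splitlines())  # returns ['grape', 'peach', 'bar']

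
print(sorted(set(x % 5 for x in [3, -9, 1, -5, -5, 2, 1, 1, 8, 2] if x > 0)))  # [1, 2, 3]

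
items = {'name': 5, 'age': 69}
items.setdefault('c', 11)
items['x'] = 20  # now {'name': 5, 'age': 69, 'c': 11, 'x': 20}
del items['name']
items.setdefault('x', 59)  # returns 20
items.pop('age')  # 69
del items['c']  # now {'x': 20}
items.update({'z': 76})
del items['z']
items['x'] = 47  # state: {'x': 47}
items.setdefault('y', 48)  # 48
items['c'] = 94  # {'x': 47, 'y': 48, 'c': 94}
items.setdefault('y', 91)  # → 48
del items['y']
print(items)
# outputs {'x': 47, 'c': 94}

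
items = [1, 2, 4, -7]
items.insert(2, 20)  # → [1, 2, 20, 4, -7]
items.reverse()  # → [-7, 4, 20, 2, 1]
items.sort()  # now [-7, 1, 2, 4, 20]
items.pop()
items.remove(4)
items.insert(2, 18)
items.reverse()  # [2, 18, 1, -7]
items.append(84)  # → [2, 18, 1, -7, 84]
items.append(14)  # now [2, 18, 1, -7, 84, 14]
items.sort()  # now [-7, 1, 2, 14, 18, 84]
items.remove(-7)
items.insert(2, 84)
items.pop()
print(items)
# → [1, 2, 84, 14, 18]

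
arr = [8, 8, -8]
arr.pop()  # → -8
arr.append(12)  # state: [8, 8, 12]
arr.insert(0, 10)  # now [10, 8, 8, 12]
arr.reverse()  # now [12, 8, 8, 10]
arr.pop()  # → 10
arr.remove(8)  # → [12, 8]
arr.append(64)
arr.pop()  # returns 64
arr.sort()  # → [8, 12]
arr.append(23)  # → [8, 12, 23]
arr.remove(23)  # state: [8, 12]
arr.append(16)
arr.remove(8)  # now [12, 16]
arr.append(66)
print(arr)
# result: [12, 16, 66]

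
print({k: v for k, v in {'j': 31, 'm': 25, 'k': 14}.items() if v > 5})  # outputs {'j': 31, 'm': 25, 'k': 14}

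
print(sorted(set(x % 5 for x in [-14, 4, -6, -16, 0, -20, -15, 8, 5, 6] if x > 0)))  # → [0, 1, 3, 4]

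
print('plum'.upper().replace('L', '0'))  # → P0UM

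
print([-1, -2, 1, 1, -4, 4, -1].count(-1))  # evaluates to 2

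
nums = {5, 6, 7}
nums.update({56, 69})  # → {5, 6, 7, 56, 69}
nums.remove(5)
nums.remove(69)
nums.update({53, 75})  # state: {6, 7, 53, 56, 75}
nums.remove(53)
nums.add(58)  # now {6, 7, 56, 58, 75}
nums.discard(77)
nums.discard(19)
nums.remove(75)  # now {6, 7, 56, 58}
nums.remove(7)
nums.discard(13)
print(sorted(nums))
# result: [6, 56, 58]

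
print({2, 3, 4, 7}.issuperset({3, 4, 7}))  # True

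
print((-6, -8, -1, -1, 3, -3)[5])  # -3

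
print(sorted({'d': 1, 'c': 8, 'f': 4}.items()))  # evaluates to [('c', 8), ('d', 1), ('f', 4)]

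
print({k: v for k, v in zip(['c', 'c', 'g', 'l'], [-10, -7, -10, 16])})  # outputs {'c': -7, 'g': -10, 'l': 16}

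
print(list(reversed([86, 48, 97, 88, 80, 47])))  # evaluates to [47, 80, 88, 97, 48, 86]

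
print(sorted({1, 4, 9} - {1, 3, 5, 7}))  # [4, 9]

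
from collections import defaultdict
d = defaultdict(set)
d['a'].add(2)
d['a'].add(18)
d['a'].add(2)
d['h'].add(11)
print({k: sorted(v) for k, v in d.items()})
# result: {'a': [2, 18], 'h': [11]}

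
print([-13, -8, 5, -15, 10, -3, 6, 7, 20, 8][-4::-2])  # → [6, 10, 5, -13]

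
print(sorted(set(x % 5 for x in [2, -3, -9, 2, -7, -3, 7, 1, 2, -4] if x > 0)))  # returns [1, 2]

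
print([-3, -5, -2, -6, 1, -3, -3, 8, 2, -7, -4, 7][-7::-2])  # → [-3, -6, -5]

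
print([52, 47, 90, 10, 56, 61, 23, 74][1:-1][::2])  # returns [47, 10, 61]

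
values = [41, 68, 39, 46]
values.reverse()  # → [46, 39, 68, 41]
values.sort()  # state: [39, 41, 46, 68]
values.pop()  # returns 68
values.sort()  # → [39, 41, 46]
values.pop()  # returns 46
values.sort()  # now [39, 41]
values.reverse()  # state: [41, 39]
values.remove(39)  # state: [41]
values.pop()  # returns 41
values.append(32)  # [32]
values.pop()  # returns 32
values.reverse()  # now []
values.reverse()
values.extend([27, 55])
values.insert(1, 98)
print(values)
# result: [27, 98, 55]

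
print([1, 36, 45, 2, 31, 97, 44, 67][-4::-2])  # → [31, 45, 1]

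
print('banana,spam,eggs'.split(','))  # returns ['banana', 'spam', 'eggs']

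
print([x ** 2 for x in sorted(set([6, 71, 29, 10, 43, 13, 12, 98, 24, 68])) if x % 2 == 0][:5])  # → [36, 100, 144, 576, 4624]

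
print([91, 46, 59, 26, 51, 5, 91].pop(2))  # 59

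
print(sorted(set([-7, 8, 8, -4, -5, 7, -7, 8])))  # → [-7, -5, -4, 7, 8]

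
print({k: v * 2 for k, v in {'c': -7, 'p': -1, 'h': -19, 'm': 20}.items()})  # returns {'c': -14, 'p': -2, 'h': -38, 'm': 40}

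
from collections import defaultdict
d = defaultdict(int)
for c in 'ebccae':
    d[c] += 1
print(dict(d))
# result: {'e': 2, 'b': 1, 'c': 2, 'a': 1}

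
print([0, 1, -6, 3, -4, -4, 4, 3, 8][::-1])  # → [8, 3, 4, -4, -4, 3, -6, 1, 0]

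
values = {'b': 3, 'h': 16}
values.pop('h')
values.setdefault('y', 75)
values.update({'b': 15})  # {'b': 15, 'y': 75}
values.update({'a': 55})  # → {'b': 15, 'y': 75, 'a': 55}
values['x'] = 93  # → {'b': 15, 'y': 75, 'a': 55, 'x': 93}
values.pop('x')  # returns 93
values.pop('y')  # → 75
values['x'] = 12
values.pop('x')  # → 12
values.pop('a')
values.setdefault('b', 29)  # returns 15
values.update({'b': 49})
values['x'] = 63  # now {'b': 49, 'x': 63}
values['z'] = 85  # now {'b': 49, 'x': 63, 'z': 85}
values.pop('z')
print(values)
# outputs {'b': 49, 'x': 63}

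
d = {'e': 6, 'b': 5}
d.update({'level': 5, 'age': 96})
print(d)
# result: {'e': 6, 'b': 5, 'level': 5, 'age': 96}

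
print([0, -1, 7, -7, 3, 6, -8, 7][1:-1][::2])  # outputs [-1, -7, 6]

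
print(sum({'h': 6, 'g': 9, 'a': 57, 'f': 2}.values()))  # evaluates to 74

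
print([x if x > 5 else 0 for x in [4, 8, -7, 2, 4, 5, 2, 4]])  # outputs [0, 8, 0, 0, 0, 0, 0, 0]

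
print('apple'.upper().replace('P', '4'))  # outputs A44LE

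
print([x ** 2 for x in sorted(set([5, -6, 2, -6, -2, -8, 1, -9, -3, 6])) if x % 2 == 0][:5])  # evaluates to [64, 36, 4, 4, 36]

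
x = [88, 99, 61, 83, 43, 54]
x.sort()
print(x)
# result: [43, 54, 61, 83, 88, 99]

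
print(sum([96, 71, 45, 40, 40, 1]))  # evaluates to 293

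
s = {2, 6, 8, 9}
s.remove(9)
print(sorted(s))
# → [2, 6, 8]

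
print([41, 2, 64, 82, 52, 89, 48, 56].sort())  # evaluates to None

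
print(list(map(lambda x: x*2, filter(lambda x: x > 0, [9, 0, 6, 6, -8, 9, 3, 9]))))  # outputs [18, 12, 12, 18, 6, 18]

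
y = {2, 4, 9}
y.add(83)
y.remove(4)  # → {2, 9, 83}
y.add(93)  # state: {2, 9, 83, 93}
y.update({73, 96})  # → {2, 9, 73, 83, 93, 96}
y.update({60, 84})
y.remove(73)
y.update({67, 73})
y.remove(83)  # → {2, 9, 60, 67, 73, 84, 93, 96}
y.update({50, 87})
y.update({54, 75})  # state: {2, 9, 50, 54, 60, 67, 73, 75, 84, 87, 93, 96}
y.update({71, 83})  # {2, 9, 50, 54, 60, 67, 71, 73, 75, 83, 84, 87, 93, 96}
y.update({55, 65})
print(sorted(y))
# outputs [2, 9, 50, 54, 55, 60, 65, 67, 71, 73, 75, 83, 84, 87, 93, 96]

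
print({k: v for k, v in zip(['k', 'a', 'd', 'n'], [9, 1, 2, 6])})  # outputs {'k': 9, 'a': 1, 'd': 2, 'n': 6}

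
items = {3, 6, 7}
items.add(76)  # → {3, 6, 7, 76}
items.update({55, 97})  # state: {3, 6, 7, 55, 76, 97}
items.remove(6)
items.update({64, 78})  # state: {3, 7, 55, 64, 76, 78, 97}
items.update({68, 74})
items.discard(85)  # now {3, 7, 55, 64, 68, 74, 76, 78, 97}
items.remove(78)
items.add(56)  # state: {3, 7, 55, 56, 64, 68, 74, 76, 97}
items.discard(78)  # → {3, 7, 55, 56, 64, 68, 74, 76, 97}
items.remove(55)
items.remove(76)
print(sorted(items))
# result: [3, 7, 56, 64, 68, 74, 97]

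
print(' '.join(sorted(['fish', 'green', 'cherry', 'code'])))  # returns cherry code fish green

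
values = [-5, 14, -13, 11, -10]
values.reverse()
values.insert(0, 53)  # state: [53, -10, 11, -13, 14, -5]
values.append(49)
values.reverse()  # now [49, -5, 14, -13, 11, -10, 53]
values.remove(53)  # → [49, -5, 14, -13, 11, -10]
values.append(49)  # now [49, -5, 14, -13, 11, -10, 49]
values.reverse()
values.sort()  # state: [-13, -10, -5, 11, 14, 49, 49]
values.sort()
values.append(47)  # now [-13, -10, -5, 11, 14, 49, 49, 47]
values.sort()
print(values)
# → [-13, -10, -5, 11, 14, 47, 49, 49]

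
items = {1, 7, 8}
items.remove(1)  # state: {7, 8}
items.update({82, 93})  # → {7, 8, 82, 93}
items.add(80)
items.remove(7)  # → {8, 80, 82, 93}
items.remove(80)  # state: {8, 82, 93}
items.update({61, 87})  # {8, 61, 82, 87, 93}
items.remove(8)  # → {61, 82, 87, 93}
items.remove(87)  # {61, 82, 93}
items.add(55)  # {55, 61, 82, 93}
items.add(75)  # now {55, 61, 75, 82, 93}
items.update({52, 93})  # {52, 55, 61, 75, 82, 93}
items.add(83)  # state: {52, 55, 61, 75, 82, 83, 93}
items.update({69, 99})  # {52, 55, 61, 69, 75, 82, 83, 93, 99}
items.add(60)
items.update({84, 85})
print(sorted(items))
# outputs [52, 55, 60, 61, 69, 75, 82, 83, 84, 85, 93, 99]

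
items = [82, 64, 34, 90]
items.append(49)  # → [82, 64, 34, 90, 49]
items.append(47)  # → [82, 64, 34, 90, 49, 47]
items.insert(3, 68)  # [82, 64, 34, 68, 90, 49, 47]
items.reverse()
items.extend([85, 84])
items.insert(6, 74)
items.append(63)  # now [47, 49, 90, 68, 34, 64, 74, 82, 85, 84, 63]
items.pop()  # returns 63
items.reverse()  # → [84, 85, 82, 74, 64, 34, 68, 90, 49, 47]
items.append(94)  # [84, 85, 82, 74, 64, 34, 68, 90, 49, 47, 94]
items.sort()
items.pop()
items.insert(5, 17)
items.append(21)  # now [34, 47, 49, 64, 68, 17, 74, 82, 84, 85, 90, 21]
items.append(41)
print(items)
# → [34, 47, 49, 64, 68, 17, 74, 82, 84, 85, 90, 21, 41]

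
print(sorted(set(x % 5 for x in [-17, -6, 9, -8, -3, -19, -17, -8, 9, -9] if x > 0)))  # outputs [4]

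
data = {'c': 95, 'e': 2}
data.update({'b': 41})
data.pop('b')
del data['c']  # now {'e': 2}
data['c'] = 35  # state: {'e': 2, 'c': 35}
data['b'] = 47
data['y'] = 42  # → {'e': 2, 'c': 35, 'b': 47, 'y': 42}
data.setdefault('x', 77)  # 77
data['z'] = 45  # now {'e': 2, 'c': 35, 'b': 47, 'y': 42, 'x': 77, 'z': 45}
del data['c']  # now {'e': 2, 'b': 47, 'y': 42, 'x': 77, 'z': 45}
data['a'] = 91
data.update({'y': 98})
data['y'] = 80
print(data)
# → {'e': 2, 'b': 47, 'y': 80, 'x': 77, 'z': 45, 'a': 91}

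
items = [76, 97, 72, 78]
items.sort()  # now [72, 76, 78, 97]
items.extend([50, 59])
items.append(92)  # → [72, 76, 78, 97, 50, 59, 92]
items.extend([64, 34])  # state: [72, 76, 78, 97, 50, 59, 92, 64, 34]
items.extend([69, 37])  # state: [72, 76, 78, 97, 50, 59, 92, 64, 34, 69, 37]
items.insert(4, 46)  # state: [72, 76, 78, 97, 46, 50, 59, 92, 64, 34, 69, 37]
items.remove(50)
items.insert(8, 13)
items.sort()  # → [13, 34, 37, 46, 59, 64, 69, 72, 76, 78, 92, 97]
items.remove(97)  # [13, 34, 37, 46, 59, 64, 69, 72, 76, 78, 92]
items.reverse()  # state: [92, 78, 76, 72, 69, 64, 59, 46, 37, 34, 13]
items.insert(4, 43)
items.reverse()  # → [13, 34, 37, 46, 59, 64, 69, 43, 72, 76, 78, 92]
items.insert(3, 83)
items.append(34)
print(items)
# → [13, 34, 37, 83, 46, 59, 64, 69, 43, 72, 76, 78, 92, 34]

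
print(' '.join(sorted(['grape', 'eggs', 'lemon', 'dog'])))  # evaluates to dog eggs grape lemon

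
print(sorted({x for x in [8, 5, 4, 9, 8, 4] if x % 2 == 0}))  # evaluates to [4, 8]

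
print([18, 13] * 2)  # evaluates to [18, 13, 18, 13]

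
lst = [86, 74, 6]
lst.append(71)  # [86, 74, 6, 71]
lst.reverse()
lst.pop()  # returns 86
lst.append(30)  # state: [71, 6, 74, 30]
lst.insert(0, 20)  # [20, 71, 6, 74, 30]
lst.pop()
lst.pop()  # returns 74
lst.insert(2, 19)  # [20, 71, 19, 6]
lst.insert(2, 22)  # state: [20, 71, 22, 19, 6]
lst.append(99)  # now [20, 71, 22, 19, 6, 99]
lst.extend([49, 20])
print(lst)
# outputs [20, 71, 22, 19, 6, 99, 49, 20]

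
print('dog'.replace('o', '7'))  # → d7g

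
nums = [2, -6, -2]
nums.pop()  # -2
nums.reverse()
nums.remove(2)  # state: [-6]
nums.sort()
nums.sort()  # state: [-6]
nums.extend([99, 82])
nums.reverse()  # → [82, 99, -6]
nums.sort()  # [-6, 82, 99]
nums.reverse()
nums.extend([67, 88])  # [99, 82, -6, 67, 88]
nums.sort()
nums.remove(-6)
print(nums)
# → [67, 82, 88, 99]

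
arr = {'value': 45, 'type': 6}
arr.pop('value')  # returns 45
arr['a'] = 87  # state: {'type': 6, 'a': 87}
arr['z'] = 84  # {'type': 6, 'a': 87, 'z': 84}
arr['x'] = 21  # {'type': 6, 'a': 87, 'z': 84, 'x': 21}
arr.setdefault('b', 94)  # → 94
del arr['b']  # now {'type': 6, 'a': 87, 'z': 84, 'x': 21}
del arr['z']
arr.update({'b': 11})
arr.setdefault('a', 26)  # 87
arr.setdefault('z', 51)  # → 51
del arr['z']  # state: {'type': 6, 'a': 87, 'x': 21, 'b': 11}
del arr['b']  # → {'type': 6, 'a': 87, 'x': 21}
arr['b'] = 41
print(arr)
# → {'type': 6, 'a': 87, 'x': 21, 'b': 41}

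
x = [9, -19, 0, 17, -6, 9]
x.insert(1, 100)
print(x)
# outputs [9, 100, -19, 0, 17, -6, 9]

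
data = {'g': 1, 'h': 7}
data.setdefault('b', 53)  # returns 53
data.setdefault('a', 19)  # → 19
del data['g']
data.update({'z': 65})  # {'h': 7, 'b': 53, 'a': 19, 'z': 65}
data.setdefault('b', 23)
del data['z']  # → {'h': 7, 'b': 53, 'a': 19}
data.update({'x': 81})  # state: {'h': 7, 'b': 53, 'a': 19, 'x': 81}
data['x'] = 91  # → {'h': 7, 'b': 53, 'a': 19, 'x': 91}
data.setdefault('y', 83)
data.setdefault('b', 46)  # 53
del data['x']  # {'h': 7, 'b': 53, 'a': 19, 'y': 83}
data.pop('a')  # 19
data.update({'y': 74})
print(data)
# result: {'h': 7, 'b': 53, 'y': 74}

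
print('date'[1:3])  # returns at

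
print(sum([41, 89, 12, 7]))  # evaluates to 149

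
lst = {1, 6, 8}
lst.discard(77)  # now {1, 6, 8}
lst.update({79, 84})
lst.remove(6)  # {1, 8, 79, 84}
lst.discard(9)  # {1, 8, 79, 84}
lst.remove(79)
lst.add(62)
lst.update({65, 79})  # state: {1, 8, 62, 65, 79, 84}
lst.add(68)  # {1, 8, 62, 65, 68, 79, 84}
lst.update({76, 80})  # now {1, 8, 62, 65, 68, 76, 79, 80, 84}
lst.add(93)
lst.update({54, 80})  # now {1, 8, 54, 62, 65, 68, 76, 79, 80, 84, 93}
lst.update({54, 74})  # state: {1, 8, 54, 62, 65, 68, 74, 76, 79, 80, 84, 93}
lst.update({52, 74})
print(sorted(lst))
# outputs [1, 8, 52, 54, 62, 65, 68, 74, 76, 79, 80, 84, 93]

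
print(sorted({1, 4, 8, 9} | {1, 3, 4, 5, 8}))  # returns [1, 3, 4, 5, 8, 9]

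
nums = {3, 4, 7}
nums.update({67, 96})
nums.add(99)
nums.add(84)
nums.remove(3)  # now {4, 7, 67, 84, 96, 99}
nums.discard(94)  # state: {4, 7, 67, 84, 96, 99}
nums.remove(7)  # {4, 67, 84, 96, 99}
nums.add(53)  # {4, 53, 67, 84, 96, 99}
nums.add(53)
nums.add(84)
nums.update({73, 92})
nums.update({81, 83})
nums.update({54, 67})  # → {4, 53, 54, 67, 73, 81, 83, 84, 92, 96, 99}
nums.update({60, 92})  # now {4, 53, 54, 60, 67, 73, 81, 83, 84, 92, 96, 99}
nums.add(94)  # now {4, 53, 54, 60, 67, 73, 81, 83, 84, 92, 94, 96, 99}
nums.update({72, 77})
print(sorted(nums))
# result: [4, 53, 54, 60, 67, 72, 73, 77, 81, 83, 84, 92, 94, 96, 99]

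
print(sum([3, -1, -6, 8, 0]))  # 4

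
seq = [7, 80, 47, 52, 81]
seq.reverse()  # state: [81, 52, 47, 80, 7]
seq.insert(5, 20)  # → [81, 52, 47, 80, 7, 20]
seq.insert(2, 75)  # [81, 52, 75, 47, 80, 7, 20]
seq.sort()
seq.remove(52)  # [7, 20, 47, 75, 80, 81]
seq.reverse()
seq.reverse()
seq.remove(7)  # [20, 47, 75, 80, 81]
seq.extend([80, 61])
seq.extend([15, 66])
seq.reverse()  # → [66, 15, 61, 80, 81, 80, 75, 47, 20]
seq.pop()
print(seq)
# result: [66, 15, 61, 80, 81, 80, 75, 47]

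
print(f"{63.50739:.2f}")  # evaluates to 63.51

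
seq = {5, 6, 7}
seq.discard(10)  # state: {5, 6, 7}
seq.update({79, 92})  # {5, 6, 7, 79, 92}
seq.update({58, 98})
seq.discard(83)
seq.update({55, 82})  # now {5, 6, 7, 55, 58, 79, 82, 92, 98}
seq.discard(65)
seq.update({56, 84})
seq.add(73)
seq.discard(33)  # {5, 6, 7, 55, 56, 58, 73, 79, 82, 84, 92, 98}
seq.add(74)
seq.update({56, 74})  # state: {5, 6, 7, 55, 56, 58, 73, 74, 79, 82, 84, 92, 98}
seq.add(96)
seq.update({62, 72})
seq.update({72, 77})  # {5, 6, 7, 55, 56, 58, 62, 72, 73, 74, 77, 79, 82, 84, 92, 96, 98}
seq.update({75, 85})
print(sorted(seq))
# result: [5, 6, 7, 55, 56, 58, 62, 72, 73, 74, 75, 77, 79, 82, 84, 85, 92, 96, 98]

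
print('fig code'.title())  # Fig Code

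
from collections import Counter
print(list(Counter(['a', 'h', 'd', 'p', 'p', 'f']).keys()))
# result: ['a', 'h', 'd', 'p', 'f']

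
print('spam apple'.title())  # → Spam Apple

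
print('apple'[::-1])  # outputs elppa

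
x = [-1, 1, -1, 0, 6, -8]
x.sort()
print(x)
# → [-8, -1, -1, 0, 1, 6]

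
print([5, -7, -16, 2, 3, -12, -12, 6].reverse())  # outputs None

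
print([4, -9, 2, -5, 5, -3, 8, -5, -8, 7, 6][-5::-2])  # [8, 5, 2, 4]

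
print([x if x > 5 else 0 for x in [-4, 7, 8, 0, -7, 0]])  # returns [0, 7, 8, 0, 0, 0]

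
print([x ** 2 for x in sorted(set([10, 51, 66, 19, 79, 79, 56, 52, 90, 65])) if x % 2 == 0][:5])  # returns [100, 2704, 3136, 4356, 8100]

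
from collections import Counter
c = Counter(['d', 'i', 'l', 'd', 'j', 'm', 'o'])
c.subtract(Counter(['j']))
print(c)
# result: Counter({'d': 2, 'i': 1, 'l': 1, 'm': 1, 'o': 1, 'j': 0})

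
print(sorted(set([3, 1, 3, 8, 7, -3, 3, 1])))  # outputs [-3, 1, 3, 7, 8]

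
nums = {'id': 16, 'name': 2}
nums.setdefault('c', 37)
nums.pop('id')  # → 16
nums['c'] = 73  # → {'name': 2, 'c': 73}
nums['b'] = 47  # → {'name': 2, 'c': 73, 'b': 47}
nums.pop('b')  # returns 47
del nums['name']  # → {'c': 73}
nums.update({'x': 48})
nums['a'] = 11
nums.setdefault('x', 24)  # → 48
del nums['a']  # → {'c': 73, 'x': 48}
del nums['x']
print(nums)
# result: {'c': 73}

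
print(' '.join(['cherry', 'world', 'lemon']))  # cherry world lemon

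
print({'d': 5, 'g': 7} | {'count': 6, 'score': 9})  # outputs {'d': 5, 'g': 7, 'count': 6, 'score': 9}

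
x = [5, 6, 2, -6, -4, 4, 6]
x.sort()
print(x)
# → [-6, -4, 2, 4, 5, 6, 6]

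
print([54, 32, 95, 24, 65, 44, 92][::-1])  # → [92, 44, 65, 24, 95, 32, 54]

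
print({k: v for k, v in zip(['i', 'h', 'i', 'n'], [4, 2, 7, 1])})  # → {'i': 7, 'h': 2, 'n': 1}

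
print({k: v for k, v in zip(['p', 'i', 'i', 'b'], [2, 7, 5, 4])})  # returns {'p': 2, 'i': 5, 'b': 4}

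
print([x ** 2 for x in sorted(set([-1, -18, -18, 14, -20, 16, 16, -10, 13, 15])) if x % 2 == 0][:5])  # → [400, 324, 100, 196, 256]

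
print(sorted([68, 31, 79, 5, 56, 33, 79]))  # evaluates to [5, 31, 33, 56, 68, 79, 79]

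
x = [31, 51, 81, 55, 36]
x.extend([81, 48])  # [31, 51, 81, 55, 36, 81, 48]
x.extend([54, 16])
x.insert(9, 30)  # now [31, 51, 81, 55, 36, 81, 48, 54, 16, 30]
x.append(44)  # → [31, 51, 81, 55, 36, 81, 48, 54, 16, 30, 44]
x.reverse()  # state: [44, 30, 16, 54, 48, 81, 36, 55, 81, 51, 31]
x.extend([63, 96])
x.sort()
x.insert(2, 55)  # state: [16, 30, 55, 31, 36, 44, 48, 51, 54, 55, 63, 81, 81, 96]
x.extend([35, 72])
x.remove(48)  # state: [16, 30, 55, 31, 36, 44, 51, 54, 55, 63, 81, 81, 96, 35, 72]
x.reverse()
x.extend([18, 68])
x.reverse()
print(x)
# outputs [68, 18, 16, 30, 55, 31, 36, 44, 51, 54, 55, 63, 81, 81, 96, 35, 72]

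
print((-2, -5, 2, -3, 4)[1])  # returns -5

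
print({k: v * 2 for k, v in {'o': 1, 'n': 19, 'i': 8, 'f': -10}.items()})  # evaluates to {'o': 2, 'n': 38, 'i': 16, 'f': -20}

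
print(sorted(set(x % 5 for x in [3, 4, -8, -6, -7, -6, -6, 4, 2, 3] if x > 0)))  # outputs [2, 3, 4]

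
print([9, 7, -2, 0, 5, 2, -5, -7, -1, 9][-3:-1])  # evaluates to [-7, -1]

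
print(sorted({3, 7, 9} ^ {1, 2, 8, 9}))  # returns [1, 2, 3, 7, 8]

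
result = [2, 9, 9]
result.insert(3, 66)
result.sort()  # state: [2, 9, 9, 66]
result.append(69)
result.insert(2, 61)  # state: [2, 9, 61, 9, 66, 69]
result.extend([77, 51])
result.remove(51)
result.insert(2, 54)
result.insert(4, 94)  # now [2, 9, 54, 61, 94, 9, 66, 69, 77]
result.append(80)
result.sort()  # [2, 9, 9, 54, 61, 66, 69, 77, 80, 94]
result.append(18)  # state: [2, 9, 9, 54, 61, 66, 69, 77, 80, 94, 18]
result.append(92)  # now [2, 9, 9, 54, 61, 66, 69, 77, 80, 94, 18, 92]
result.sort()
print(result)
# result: [2, 9, 9, 18, 54, 61, 66, 69, 77, 80, 92, 94]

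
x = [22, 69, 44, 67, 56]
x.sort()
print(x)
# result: [22, 44, 56, 67, 69]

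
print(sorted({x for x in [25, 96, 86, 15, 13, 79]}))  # [13, 15, 25, 79, 86, 96]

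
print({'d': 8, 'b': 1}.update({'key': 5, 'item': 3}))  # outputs None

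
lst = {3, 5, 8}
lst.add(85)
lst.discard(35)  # {3, 5, 8, 85}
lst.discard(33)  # {3, 5, 8, 85}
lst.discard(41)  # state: {3, 5, 8, 85}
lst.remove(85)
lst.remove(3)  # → {5, 8}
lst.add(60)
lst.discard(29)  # {5, 8, 60}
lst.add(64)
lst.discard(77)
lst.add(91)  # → {5, 8, 60, 64, 91}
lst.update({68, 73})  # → {5, 8, 60, 64, 68, 73, 91}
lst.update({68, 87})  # {5, 8, 60, 64, 68, 73, 87, 91}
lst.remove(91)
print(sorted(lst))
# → [5, 8, 60, 64, 68, 73, 87]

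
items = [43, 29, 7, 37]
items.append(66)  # [43, 29, 7, 37, 66]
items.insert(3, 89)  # [43, 29, 7, 89, 37, 66]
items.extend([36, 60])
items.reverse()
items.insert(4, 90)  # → [60, 36, 66, 37, 90, 89, 7, 29, 43]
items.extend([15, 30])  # [60, 36, 66, 37, 90, 89, 7, 29, 43, 15, 30]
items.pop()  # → 30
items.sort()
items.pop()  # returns 90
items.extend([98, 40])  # [7, 15, 29, 36, 37, 43, 60, 66, 89, 98, 40]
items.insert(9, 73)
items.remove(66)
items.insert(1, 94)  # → [7, 94, 15, 29, 36, 37, 43, 60, 89, 73, 98, 40]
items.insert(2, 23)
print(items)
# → [7, 94, 23, 15, 29, 36, 37, 43, 60, 89, 73, 98, 40]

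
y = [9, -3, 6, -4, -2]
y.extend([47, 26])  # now [9, -3, 6, -4, -2, 47, 26]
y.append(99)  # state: [9, -3, 6, -4, -2, 47, 26, 99]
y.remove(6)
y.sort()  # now [-4, -3, -2, 9, 26, 47, 99]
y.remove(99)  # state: [-4, -3, -2, 9, 26, 47]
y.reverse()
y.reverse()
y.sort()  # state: [-4, -3, -2, 9, 26, 47]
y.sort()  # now [-4, -3, -2, 9, 26, 47]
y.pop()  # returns 47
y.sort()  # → [-4, -3, -2, 9, 26]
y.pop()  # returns 26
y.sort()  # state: [-4, -3, -2, 9]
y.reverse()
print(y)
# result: [9, -2, -3, -4]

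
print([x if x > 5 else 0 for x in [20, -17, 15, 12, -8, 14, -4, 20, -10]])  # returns [20, 0, 15, 12, 0, 14, 0, 20, 0]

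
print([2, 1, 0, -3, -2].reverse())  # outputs None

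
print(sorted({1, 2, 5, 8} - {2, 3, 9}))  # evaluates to [1, 5, 8]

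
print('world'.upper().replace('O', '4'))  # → W4RLD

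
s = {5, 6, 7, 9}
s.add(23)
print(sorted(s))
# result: [5, 6, 7, 9, 23]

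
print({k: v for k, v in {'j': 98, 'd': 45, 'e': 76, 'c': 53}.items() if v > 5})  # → {'j': 98, 'd': 45, 'e': 76, 'c': 53}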